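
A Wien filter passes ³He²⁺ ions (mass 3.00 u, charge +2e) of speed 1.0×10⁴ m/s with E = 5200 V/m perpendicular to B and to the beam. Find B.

Balance of forces in the selector: qE = qvB ⇒ B = E/v.
B = 5200/1.0×10⁴ = 0.52 T.

B = 0.52 T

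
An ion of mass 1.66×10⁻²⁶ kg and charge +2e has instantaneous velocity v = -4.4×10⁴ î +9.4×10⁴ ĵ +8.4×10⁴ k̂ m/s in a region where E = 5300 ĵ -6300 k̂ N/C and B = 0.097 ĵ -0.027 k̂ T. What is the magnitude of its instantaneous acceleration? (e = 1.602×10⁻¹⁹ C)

v×B = (-1.07×10⁴, -1190, -4270) N/C.
E + v×B = (-1.07×10⁴, 4110, -1.06×10⁴) N/C.
F = q(E + v×B) = (3.204×10⁻¹⁹ C)·(-1.07×10⁴, 4110, -1.06×10⁴) = (-3.42×10⁻¹⁵, 1.32×10⁻¹⁵, -3.39×10⁻¹⁵) N.
|a| = |F|/m = 4.992×10⁻¹⁵/1.66×10⁻²⁶ ≈ 3.01×10¹¹ m/s².

|a| ≈ 3.01×10¹¹ m/s²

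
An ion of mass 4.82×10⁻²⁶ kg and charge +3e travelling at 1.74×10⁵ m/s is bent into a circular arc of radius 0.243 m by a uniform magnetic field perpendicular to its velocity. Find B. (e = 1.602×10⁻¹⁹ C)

B ≈ 0.0718 T

From |q|vB = mv²/r, B = mv/(|q|r).
B = (4.82×10⁻²⁶)(1.74×10⁵)/((4.806×10⁻¹⁹)(0.243)) ≈ 0.0718 T.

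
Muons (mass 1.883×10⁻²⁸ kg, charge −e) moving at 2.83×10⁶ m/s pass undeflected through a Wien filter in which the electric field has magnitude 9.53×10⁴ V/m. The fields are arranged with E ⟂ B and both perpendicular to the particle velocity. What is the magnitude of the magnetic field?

B = 0.0337 T

Balance of forces in the selector: qE = qvB ⇒ B = E/v.
B = 9.53×10⁴/2.83×10⁶ = 0.0337 T.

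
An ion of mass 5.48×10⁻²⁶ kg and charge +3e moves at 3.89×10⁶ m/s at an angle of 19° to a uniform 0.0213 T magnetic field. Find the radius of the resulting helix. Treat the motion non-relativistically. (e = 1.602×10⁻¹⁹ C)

r ≈ 6.78 m

v⊥ = v sinθ = 3.89×10⁶·sin19° ≈ 1.266×10⁶ m/s.
r = m v⊥/(|q|B) = (5.48×10⁻²⁶)(1.266×10⁶)/((4.806×10⁻¹⁹)(0.0213)) ≈ 6.78 m.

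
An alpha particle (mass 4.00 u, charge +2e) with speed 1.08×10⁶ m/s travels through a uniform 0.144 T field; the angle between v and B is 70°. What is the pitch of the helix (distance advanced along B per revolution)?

p ≈ 0.334 m

v∥ = v cosθ = 1.08×10⁶·cos70° ≈ 3.694×10⁵ m/s.
T = 2πm/(|q|B) = 2π(6.644×10⁻²⁷)/((3.204×10⁻¹⁹)(0.144)) ≈ 9.048×10⁻⁷ s.
pitch = v∥ T = (3.694×10⁵)(9.048×10⁻⁷) ≈ 0.334 m.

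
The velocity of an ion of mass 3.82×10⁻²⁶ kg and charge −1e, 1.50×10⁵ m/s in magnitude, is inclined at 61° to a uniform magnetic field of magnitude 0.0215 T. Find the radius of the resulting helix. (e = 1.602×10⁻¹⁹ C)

r ≈ 1.46 m

v⊥ = v sinθ = 1.50×10⁵·sin61° ≈ 1.312×10⁵ m/s.
r = m v⊥/(|q|B) = (3.82×10⁻²⁶)(1.312×10⁵)/((1.602×10⁻¹⁹)(0.0215)) ≈ 1.46 m.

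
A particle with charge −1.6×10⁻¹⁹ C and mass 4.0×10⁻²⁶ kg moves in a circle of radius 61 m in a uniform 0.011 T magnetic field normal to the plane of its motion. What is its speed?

v ≈ 2.7×10⁶ m/s

From |q|vB = mv²/r, v = |q|Br/m.
v = (1.6×10⁻¹⁹)(0.011)(61)/4.0×10⁻²⁶ ≈ 2.7×10⁶ m/s.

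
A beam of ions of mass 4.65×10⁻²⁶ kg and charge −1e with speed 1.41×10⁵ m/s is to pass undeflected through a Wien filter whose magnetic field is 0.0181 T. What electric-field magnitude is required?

E = 2550 V/m

For straight-line motion qE = qvB, so E = vB.
E = 1.41×10⁵ × 0.0181 = 2550 V/m.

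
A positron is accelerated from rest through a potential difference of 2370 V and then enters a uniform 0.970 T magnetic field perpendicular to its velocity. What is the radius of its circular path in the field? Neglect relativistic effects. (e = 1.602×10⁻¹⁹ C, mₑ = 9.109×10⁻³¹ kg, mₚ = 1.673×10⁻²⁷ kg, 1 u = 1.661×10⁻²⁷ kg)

r ≈ 1.69×10⁻⁴ m

Acceleration: |q|V = ½mv² ⇒ v = √(2|q|V/m) = √(2·1.602×10⁻¹⁹·2370/9.109×10⁻³¹) ≈ 2.887×10⁷ m/s.
In the field: r = mv/(|q|B) = (9.109×10⁻³¹)(2.887×10⁷)/((1.602×10⁻¹⁹)(0.970)) ≈ 1.69×10⁻⁴ m.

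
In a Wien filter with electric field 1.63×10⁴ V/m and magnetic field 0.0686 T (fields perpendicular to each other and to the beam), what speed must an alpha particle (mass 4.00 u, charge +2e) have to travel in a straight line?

Straight-line motion ⇒ electric and magnetic forces cancel, so E = vB.
v = E/B = 1.63×10⁴/0.0686 = 2.38×10⁵ m/s.

v = 2.38×10⁵ m/s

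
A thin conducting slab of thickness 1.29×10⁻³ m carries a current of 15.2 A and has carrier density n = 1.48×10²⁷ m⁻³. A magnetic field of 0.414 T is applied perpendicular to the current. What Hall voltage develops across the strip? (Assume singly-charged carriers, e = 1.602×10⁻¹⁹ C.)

V_H ≈ 2.06×10⁻⁵ V

V_H = IB/(n e t).
V_H = (15.2)(0.414)/((1.48×10²⁷)(1.602×10⁻¹⁹)(1.29×10⁻³)) ≈ 2.06×10⁻⁵ V.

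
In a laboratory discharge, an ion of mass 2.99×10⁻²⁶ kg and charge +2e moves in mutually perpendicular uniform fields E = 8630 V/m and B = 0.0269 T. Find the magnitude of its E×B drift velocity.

The E×B drift speed is v_d = E/B.
v_d = 8630/0.0269 = 3.21×10⁵ m/s.

v_d ≈ 3.21×10⁵ m/s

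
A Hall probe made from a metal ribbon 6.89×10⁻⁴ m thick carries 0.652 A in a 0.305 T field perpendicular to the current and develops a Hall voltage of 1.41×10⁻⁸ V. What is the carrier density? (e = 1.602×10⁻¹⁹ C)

n ≈ 1.28×10²⁹ m⁻³

From V_H = IB/(n e t), n = IB/(V_H e t).
n = (0.652)(0.305)/((1.41×10⁻⁸)(1.602×10⁻¹⁹)(6.89×10⁻⁴)) ≈ 1.28×10²⁹ m⁻³.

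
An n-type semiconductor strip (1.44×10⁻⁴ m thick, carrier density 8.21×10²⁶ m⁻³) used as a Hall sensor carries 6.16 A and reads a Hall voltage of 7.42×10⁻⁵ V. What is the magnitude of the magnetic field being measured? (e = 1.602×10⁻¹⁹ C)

B ≈ 0.228 T

From V_H = IB/(n e t), B = V_H n e t / I.
B = (7.42×10⁻⁵)(8.21×10²⁶)(1.602×10⁻¹⁹)(1.44×10⁻⁴)/6.16 ≈ 0.228 T.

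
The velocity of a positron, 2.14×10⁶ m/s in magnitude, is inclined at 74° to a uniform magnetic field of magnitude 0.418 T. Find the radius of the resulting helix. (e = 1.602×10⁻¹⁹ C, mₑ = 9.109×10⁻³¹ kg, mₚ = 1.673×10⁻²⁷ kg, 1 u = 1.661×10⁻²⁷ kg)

v⊥ = v sinθ = 2.14×10⁶·sin74° ≈ 2.057×10⁶ m/s.
r = m v⊥/(|q|B) = (9.109×10⁻³¹)(2.057×10⁶)/((1.602×10⁻¹⁹)(0.418)) ≈ 2.80×10⁻⁵ m.

r ≈ 2.80×10⁻⁵ m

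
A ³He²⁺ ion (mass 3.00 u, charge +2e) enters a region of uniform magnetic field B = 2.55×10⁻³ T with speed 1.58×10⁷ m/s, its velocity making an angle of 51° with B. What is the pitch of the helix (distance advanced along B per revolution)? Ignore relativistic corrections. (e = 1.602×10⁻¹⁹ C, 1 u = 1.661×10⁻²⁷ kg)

p ≈ 381 m

v∥ = v cosθ = 1.58×10⁷·cos51° ≈ 9.943×10⁶ m/s.
T = 2πm/(|q|B) = 2π(4.983×10⁻²⁷)/((3.204×10⁻¹⁹)(2.55×10⁻³)) ≈ 3.832×10⁻⁵ s.
pitch = v∥ T = (9.943×10⁶)(3.832×10⁻⁵) ≈ 381 m.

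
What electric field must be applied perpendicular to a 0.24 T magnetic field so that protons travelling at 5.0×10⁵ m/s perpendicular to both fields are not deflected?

E = 1.2×10⁵ V/m

For straight-line motion qE = qvB, so E = vB.
E = 5.0×10⁵ × 0.24 = 1.2×10⁵ V/m.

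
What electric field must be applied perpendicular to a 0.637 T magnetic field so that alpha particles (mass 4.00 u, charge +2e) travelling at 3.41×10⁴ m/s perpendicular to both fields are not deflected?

E = 2.17×10⁴ V/m

For straight-line motion qE = qvB, so E = vB.
E = 3.41×10⁴ × 0.637 = 2.17×10⁴ V/m.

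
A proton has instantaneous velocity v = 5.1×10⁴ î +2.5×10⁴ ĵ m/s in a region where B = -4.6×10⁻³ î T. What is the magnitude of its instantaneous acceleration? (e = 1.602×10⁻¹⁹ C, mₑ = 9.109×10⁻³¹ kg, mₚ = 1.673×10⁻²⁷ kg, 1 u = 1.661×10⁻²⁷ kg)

|a| ≈ 1.10×10¹⁰ m/s²

v×B = (0, 0, 115) N/C.
F = q v×B = (1.602×10⁻¹⁹ C)·(0, 0, 115) = (0, 0, 1.84×10⁻¹⁷) N.
|a| = |F|/m = 1.842×10⁻¹⁷/1.673×10⁻²⁷ ≈ 1.10×10¹⁰ m/s².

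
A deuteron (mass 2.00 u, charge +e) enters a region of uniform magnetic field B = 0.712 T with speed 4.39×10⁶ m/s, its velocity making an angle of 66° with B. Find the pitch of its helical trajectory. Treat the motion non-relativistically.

v∥ = v cosθ = 4.39×10⁶·cos66° ≈ 1.786×10⁶ m/s.
T = 2πm/(|q|B) = 2π(3.322×10⁻²⁷)/((1.602×10⁻¹⁹)(0.712)) ≈ 1.830×10⁻⁷ s.
pitch = v∥ T = (1.786×10⁶)(1.830×10⁻⁷) ≈ 0.327 m.

p ≈ 0.327 m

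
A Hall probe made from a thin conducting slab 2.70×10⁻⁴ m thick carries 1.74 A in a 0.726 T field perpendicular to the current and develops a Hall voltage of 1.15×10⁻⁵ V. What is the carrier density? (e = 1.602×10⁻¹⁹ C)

n ≈ 2.54×10²⁷ m⁻³

From V_H = IB/(n e t), n = IB/(V_H e t).
n = (1.74)(0.726)/((1.15×10⁻⁵)(1.602×10⁻¹⁹)(2.70×10⁻⁴)) ≈ 2.54×10²⁷ m⁻³.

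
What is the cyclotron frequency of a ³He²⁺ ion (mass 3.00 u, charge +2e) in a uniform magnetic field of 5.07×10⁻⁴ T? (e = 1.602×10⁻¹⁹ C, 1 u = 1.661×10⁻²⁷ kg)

f ≈ 5190 Hz

f = |q|B/(2πm).
f = (3.204×10⁻¹⁹)(5.07×10⁻⁴)/(2π·4.983×10⁻²⁷) ≈ 5190 Hz.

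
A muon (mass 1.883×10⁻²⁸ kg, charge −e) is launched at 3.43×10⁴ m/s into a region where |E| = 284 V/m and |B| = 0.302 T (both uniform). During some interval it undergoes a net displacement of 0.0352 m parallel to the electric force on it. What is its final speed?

B does no work; ΔKE = |q|E d.
½mv_f² = ½mv₀² + |q|Ed = ½(1.883×10⁻²⁸)(3.43×10⁴)² + (1.602×10⁻¹⁹)(284)(0.0352) ≈ 1.108×10⁻¹⁹ J + 1.601×10⁻¹⁸ J ≈ 1.712×10⁻¹⁸ J.
v_f = √(2·1.712×10⁻¹⁸/1.883×10⁻²⁸) ≈ 1.35×10⁵ m/s.

v_f ≈ 1.35×10⁵ m/s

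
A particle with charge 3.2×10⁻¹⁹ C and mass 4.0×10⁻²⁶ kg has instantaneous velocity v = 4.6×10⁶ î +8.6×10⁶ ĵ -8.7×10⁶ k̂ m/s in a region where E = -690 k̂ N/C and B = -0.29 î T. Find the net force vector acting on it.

v×B = (0, 2.52×10⁶, 2.49×10⁶) N/C.
E + v×B = (0, 2.52×10⁶, 2.49×10⁶) N/C.
F = q(E + v×B) = (3.2×10⁻¹⁹ C)·(0, 2.52×10⁶, 2.49×10⁶) = (0, 8.07×10⁻¹³, 7.98×10⁻¹³) N.

F ≈ (0, 8.07×10⁻¹³, 7.98×10⁻¹³) N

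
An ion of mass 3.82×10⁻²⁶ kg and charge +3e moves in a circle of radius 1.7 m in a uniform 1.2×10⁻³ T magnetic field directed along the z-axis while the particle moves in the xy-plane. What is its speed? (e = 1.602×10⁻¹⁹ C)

From |q|vB = mv²/r, v = |q|Br/m.
v = (4.806×10⁻¹⁹)(1.2×10⁻³)(1.7)/3.82×10⁻²⁶ ≈ 2.6×10⁴ m/s.

v ≈ 2.6×10⁴ m/s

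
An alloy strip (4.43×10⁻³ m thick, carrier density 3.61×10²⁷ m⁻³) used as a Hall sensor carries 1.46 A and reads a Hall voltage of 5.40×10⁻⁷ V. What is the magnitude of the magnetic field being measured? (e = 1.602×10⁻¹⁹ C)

From V_H = IB/(n e t), B = V_H n e t / I.
B = (5.40×10⁻⁷)(3.61×10²⁷)(1.602×10⁻¹⁹)(4.43×10⁻³)/1.46 ≈ 0.948 T.

B ≈ 0.948 T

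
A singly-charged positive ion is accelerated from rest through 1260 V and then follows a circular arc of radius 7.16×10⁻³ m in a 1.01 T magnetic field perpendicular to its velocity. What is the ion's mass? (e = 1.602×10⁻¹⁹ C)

m ≈ 3.32×10⁻²⁷ kg

Combine |q|V = ½mv² and r = mv/(|q|B): eliminate v to get m = qB²r²/(2V).
m = (1.602×10⁻¹⁹)(1.01)²(7.16×10⁻³)²/(2·1260) ≈ 3.32×10⁻²⁷ kg.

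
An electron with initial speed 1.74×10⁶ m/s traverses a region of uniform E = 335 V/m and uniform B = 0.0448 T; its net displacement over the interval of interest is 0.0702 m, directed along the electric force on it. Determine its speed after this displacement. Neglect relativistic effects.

v_f ≈ 3.36×10⁶ m/s

B does no work; ΔKE = |q|E d.
½mv_f² = ½mv₀² + |q|Ed = ½(9.109×10⁻³¹)(1.74×10⁶)² + (1.602×10⁻¹⁹)(335)(0.0702) ≈ 1.379×10⁻¹⁸ J + 3.767×10⁻¹⁸ J ≈ 5.146×10⁻¹⁸ J.
v_f = √(2·5.146×10⁻¹⁸/9.109×10⁻³¹) ≈ 3.36×10⁶ m/s.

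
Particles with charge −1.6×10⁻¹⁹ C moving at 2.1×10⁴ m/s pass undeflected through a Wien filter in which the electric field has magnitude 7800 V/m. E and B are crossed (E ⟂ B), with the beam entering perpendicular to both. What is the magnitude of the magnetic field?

Balance of forces in the selector: qE = qvB ⇒ B = E/v.
B = 7800/2.1×10⁴ = 0.37 T.

B = 0.37 T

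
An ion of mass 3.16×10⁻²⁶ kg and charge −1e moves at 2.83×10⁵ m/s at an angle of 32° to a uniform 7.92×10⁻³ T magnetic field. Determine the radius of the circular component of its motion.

v⊥ = v sinθ = 2.83×10⁵·sin32° ≈ 1.500×10⁵ m/s.
r = m v⊥/(|q|B) = (3.16×10⁻²⁶)(1.500×10⁵)/((1.602×10⁻¹⁹)(7.92×10⁻³)) ≈ 3.74 m.

r ≈ 3.74 m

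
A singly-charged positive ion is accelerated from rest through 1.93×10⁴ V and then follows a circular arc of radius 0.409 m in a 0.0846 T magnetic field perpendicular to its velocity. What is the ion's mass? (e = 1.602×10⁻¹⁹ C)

Combine |q|V = ½mv² and r = mv/(|q|B): eliminate v to get m = qB²r²/(2V).
m = (1.602×10⁻¹⁹)(0.0846)²(0.409)²/(2·1.93×10⁴) ≈ 4.97×10⁻²⁷ kg.

m ≈ 4.97×10⁻²⁷ kg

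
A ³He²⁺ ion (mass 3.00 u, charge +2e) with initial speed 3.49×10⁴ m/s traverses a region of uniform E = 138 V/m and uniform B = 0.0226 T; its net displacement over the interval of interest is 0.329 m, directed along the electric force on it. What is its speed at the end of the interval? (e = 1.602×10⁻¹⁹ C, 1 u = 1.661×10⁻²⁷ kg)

B does no work; ΔKE = |q|E d.
½mv_f² = ½mv₀² + |q|Ed = ½(4.983×10⁻²⁷)(3.49×10⁴)² + (3.204×10⁻¹⁹)(138)(0.329) ≈ 3.035×10⁻¹⁸ J + 1.455×10⁻¹⁷ J ≈ 1.758×10⁻¹⁷ J.
v_f = √(2·1.758×10⁻¹⁷/4.983×10⁻²⁷) ≈ 8.40×10⁴ m/s.

v_f ≈ 8.40×10⁴ m/s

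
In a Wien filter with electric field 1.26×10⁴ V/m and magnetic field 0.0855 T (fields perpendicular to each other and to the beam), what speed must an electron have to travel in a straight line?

v = 1.47×10⁵ m/s

For undeflected motion the electric and magnetic forces balance: qE = qvB.
v = E/B = 1.26×10⁴/0.0855 = 1.47×10⁵ m/s.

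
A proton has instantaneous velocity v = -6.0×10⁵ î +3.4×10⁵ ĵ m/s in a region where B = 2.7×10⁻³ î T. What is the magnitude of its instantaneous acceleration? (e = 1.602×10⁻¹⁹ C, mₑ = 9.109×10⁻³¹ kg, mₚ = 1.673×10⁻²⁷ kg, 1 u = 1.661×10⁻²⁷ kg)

|a| ≈ 8.79×10¹⁰ m/s²

v×B = (0, 0, -918) N/C.
F = q v×B = (1.602×10⁻¹⁹ C)·(0, 0, -918) = (0, 0, -1.47×10⁻¹⁶) N.
|a| = |F|/m = 1.471×10⁻¹⁶/1.673×10⁻²⁷ ≈ 8.79×10¹⁰ m/s².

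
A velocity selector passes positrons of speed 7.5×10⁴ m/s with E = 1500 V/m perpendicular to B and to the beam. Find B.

Balance of forces in the selector: qE = qvB ⇒ B = E/v.
B = 1500/7.5×10⁴ = 0.020 T.

B = 0.020 T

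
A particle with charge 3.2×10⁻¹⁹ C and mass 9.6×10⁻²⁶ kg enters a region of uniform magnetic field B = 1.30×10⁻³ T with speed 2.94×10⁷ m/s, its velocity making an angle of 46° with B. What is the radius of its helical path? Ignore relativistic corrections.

v⊥ = v sinθ = 2.94×10⁷·sin46° ≈ 2.115×10⁷ m/s.
r = m v⊥/(|q|B) = (9.6×10⁻²⁶)(2.115×10⁷)/((3.2×10⁻¹⁹)(1.30×10⁻³)) ≈ 4880 m.

r ≈ 4880 m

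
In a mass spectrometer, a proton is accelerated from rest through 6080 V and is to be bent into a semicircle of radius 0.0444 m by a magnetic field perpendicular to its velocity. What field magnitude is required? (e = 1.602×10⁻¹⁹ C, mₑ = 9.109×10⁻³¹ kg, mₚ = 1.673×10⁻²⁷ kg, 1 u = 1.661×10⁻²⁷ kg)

B ≈ 0.254 T

v = √(2|q|V/m) = √(2·1.602×10⁻¹⁹·6080/1.673×10⁻²⁷) ≈ 1.079×10⁶ m/s.
B = mv/(|q|r) = (1.673×10⁻²⁷)(1.079×10⁶)/((1.602×10⁻¹⁹)(0.0444)) ≈ 0.254 T.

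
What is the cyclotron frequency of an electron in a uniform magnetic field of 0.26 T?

f = |q|B/(2πm).
f = (1.602×10⁻¹⁹)(0.26)/(2π·9.109×10⁻³¹) ≈ 7.3×10⁹ Hz.

f ≈ 7.3×10⁹ Hz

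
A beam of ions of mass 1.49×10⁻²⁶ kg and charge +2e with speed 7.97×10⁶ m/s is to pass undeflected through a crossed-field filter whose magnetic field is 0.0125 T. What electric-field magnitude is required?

For straight-line motion qE = qvB, so E = vB.
E = 7.97×10⁶ × 0.0125 = 9.96×10⁴ V/m.

E = 9.96×10⁴ V/m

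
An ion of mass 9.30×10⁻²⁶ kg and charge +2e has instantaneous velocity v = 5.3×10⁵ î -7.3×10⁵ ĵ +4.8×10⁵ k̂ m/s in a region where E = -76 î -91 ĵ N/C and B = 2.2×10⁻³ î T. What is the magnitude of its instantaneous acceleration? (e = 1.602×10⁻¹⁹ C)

|a| ≈ 6.46×10⁹ m/s²

v×B = (0, 1060, 1610) N/C.
E + v×B = (-76.0, 965, 1610) N/C.
F = q(E + v×B) = (3.204×10⁻¹⁹ C)·(-76.0, 965, 1610) = (-2.44×10⁻¹⁷, 3.09×10⁻¹⁶, 5.15×10⁻¹⁶) N.
|a| = |F|/m = 6.008×10⁻¹⁶/9.30×10⁻²⁶ ≈ 6.46×10⁹ m/s².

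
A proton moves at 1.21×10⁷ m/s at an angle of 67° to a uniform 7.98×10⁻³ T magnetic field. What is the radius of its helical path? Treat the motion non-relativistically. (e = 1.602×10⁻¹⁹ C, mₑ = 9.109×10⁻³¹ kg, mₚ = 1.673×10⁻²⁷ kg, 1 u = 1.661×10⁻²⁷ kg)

v⊥ = v sinθ = 1.21×10⁷·sin67° ≈ 1.114×10⁷ m/s.
r = m v⊥/(|q|B) = (1.673×10⁻²⁷)(1.114×10⁷)/((1.602×10⁻¹⁹)(7.98×10⁻³)) ≈ 14.6 m.

r ≈ 14.6 m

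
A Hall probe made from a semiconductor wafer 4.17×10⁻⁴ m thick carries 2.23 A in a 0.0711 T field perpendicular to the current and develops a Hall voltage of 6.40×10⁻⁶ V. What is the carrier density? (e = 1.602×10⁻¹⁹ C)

From V_H = IB/(n e t), n = IB/(V_H e t).
n = (2.23)(0.0711)/((6.40×10⁻⁶)(1.602×10⁻¹⁹)(4.17×10⁻⁴)) ≈ 3.71×10²⁶ m⁻³.

n ≈ 3.71×10²⁶ m⁻³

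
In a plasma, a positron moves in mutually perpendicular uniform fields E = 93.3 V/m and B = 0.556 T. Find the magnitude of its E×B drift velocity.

v_d ≈ 168 m/s

The steady drift has the magnetic force balancing the electric force, so v_d = E/B.
v_d = 93.3/0.556 = 168 m/s.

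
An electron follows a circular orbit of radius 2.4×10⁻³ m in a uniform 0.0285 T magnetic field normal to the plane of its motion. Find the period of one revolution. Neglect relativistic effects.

T ≈ 1.25×10⁻⁹ s

The cyclotron period depends only on m, q, B: T = 2πm/(|q|B).
T = 2π(9.109×10⁻³¹)/((1.602×10⁻¹⁹)(0.0285)) ≈ 1.25×10⁻⁹ s.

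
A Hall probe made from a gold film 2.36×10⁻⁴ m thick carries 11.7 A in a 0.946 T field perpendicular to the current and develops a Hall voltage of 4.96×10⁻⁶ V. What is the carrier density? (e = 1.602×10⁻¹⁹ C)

n ≈ 5.90×10²⁸ m⁻³

From V_H = IB/(n e t), n = IB/(V_H e t).
n = (11.7)(0.946)/((4.96×10⁻⁶)(1.602×10⁻¹⁹)(2.36×10⁻⁴)) ≈ 5.90×10²⁸ m⁻³.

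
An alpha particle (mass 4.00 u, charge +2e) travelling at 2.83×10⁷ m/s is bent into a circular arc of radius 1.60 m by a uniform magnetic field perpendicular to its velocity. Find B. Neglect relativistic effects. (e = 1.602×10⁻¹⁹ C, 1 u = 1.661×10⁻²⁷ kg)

B ≈ 0.367 T

From |q|vB = mv²/r, B = mv/(|q|r).
B = (6.644×10⁻²⁷)(2.83×10⁷)/((3.204×10⁻¹⁹)(1.60)) ≈ 0.367 T.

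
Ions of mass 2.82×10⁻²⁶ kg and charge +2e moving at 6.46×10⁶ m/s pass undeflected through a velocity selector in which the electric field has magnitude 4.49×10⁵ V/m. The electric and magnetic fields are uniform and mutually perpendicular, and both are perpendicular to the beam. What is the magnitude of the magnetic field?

B = 0.0695 T

Balance of forces in the selector: qE = qvB ⇒ B = E/v.
B = 4.49×10⁵/6.46×10⁶ = 0.0695 T.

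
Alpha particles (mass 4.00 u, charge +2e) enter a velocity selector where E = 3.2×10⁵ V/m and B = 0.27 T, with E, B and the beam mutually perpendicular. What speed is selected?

For undeflected motion the electric and magnetic forces balance: qE = qvB.
v = E/B = 3.2×10⁵/0.27 = 1.2×10⁶ m/s.

v = 1.2×10⁶ m/s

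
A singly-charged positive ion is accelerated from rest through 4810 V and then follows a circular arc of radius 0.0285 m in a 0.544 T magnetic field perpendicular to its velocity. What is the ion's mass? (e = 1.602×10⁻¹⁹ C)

m ≈ 4.00×10⁻²⁷ kg

Combine |q|V = ½mv² and r = mv/(|q|B): eliminate v to get m = qB²r²/(2V).
m = (1.602×10⁻¹⁹)(0.544)²(0.0285)²/(2·4810) ≈ 4.00×10⁻²⁷ kg.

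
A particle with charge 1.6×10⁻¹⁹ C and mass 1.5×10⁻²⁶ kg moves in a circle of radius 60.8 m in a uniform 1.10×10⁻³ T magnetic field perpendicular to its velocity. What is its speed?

v ≈ 7.13×10⁵ m/s

From |q|vB = mv²/r, v = |q|Br/m.
v = (1.6×10⁻¹⁹)(1.10×10⁻³)(60.8)/1.5×10⁻²⁶ ≈ 7.13×10⁵ m/s.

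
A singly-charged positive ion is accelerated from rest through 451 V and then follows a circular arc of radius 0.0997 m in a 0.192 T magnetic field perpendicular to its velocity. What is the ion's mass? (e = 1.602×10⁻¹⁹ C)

m ≈ 6.51×10⁻²⁶ kg

Combine |q|V = ½mv² and r = mv/(|q|B): eliminate v to get m = qB²r²/(2V).
m = (1.602×10⁻¹⁹)(0.192)²(0.0997)²/(2·451) ≈ 6.51×10⁻²⁶ kg.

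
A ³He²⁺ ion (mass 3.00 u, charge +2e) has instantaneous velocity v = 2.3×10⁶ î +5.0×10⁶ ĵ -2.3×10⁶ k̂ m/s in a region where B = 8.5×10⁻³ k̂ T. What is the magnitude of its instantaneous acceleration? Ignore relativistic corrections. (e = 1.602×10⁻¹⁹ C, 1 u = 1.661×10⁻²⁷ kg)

|a| ≈ 3.01×10¹² m/s²

v×B = (4.25×10⁴, -1.96×10⁴, 0) N/C.
F = q v×B = (3.204×10⁻¹⁹ C)·(4.25×10⁴, -1.96×10⁴, 0) = (1.36×10⁻¹⁴, -6.26×10⁻¹⁵, 0) N.
|a| = |F|/m = 1.499×10⁻¹⁴/4.983×10⁻²⁷ ≈ 3.01×10¹² m/s².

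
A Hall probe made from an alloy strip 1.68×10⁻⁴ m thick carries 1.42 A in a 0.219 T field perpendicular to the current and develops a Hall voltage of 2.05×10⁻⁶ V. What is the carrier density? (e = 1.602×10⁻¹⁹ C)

n ≈ 5.64×10²⁷ m⁻³

From V_H = IB/(n e t), n = IB/(V_H e t).
n = (1.42)(0.219)/((2.05×10⁻⁶)(1.602×10⁻¹⁹)(1.68×10⁻⁴)) ≈ 5.64×10²⁷ m⁻³.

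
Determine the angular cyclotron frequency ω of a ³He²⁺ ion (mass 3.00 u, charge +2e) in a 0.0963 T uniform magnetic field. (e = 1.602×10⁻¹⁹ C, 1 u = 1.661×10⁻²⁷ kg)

ω = |q|B/m.
ω = (3.204×10⁻¹⁹)(0.0963)/4.983×10⁻²⁷ ≈ 6.19×10⁶ rad/s.

ω ≈ 6.19×10⁶ rad/s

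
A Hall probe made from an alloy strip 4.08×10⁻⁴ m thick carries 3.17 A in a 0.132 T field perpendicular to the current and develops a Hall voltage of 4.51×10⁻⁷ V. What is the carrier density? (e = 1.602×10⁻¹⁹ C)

From V_H = IB/(n e t), n = IB/(V_H e t).
n = (3.17)(0.132)/((4.51×10⁻⁷)(1.602×10⁻¹⁹)(4.08×10⁻⁴)) ≈ 1.42×10²⁸ m⁻³.

n ≈ 1.42×10²⁸ m⁻³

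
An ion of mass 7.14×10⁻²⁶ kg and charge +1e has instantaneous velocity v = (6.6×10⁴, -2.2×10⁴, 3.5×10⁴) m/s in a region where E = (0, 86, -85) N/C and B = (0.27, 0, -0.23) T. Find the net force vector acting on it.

F ≈ (8.11×10⁻¹⁶, 3.96×10⁻¹⁵, 9.38×10⁻¹⁶) N

v×B = (5060, 2.46×10⁴, 5940) N/C.
E + v×B = (5060, 2.47×10⁴, 5860) N/C.
F = q(E + v×B) = (1.602×10⁻¹⁹ C)·(5060, 2.47×10⁴, 5860) = (8.11×10⁻¹⁶, 3.96×10⁻¹⁵, 9.38×10⁻¹⁶) N.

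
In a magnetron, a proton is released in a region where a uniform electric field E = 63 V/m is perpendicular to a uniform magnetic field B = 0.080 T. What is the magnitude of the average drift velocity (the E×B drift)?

v_d ≈ 790 m/s

In crossed fields the guiding centre drifts at v_d = |E×B|/B² = E/B, independent of charge and mass.
v_d = 63/0.080 = 790 m/s.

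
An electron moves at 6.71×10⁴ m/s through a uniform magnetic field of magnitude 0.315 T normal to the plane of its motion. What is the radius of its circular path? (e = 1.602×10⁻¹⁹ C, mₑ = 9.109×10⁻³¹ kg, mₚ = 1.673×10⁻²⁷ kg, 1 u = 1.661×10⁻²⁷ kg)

r ≈ 1.21×10⁻⁶ m

The magnetic force provides the centripetal force: |q|vB = mv²/r.
r = mv/(|q|B) = (9.109×10⁻³¹)(6.71×10⁴)/((1.602×10⁻¹⁹)(0.315)) ≈ 1.21×10⁻⁶ m.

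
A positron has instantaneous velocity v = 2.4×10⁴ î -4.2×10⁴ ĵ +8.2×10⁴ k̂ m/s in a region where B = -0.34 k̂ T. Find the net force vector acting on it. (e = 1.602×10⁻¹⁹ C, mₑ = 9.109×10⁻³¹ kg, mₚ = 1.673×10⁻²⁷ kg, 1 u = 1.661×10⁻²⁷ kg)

F ≈ (2.29×10⁻¹⁵, 1.31×10⁻¹⁵, 0) N

v×B = (1.43×10⁴, 8160, 0) N/C.
F = q v×B = (1.602×10⁻¹⁹ C)·(1.43×10⁴, 8160, 0) = (2.29×10⁻¹⁵, 1.31×10⁻¹⁵, 0) N.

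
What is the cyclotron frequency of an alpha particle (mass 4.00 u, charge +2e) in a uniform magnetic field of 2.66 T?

f ≈ 2.04×10⁷ Hz

f = |q|B/(2πm).
f = (3.204×10⁻¹⁹)(2.66)/(2π·6.644×10⁻²⁷) ≈ 2.04×10⁷ Hz.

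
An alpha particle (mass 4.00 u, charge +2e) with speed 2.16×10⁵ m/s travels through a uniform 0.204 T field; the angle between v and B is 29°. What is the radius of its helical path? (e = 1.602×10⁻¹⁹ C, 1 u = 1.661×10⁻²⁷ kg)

v⊥ = v sinθ = 2.16×10⁵·sin29° ≈ 1.047×10⁵ m/s.
r = m v⊥/(|q|B) = (6.644×10⁻²⁷)(1.047×10⁵)/((3.204×10⁻¹⁹)(0.204)) ≈ 0.0106 m.

r ≈ 0.0106 m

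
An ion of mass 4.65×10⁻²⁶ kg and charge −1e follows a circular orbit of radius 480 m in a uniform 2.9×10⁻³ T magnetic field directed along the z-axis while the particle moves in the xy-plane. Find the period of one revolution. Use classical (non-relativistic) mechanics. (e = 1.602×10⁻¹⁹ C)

T ≈ 6.3×10⁻⁴ s

The cyclotron period depends only on m, q, B: T = 2πm/(|q|B).
T = 2π(4.65×10⁻²⁶)/((1.602×10⁻¹⁹)(2.9×10⁻³)) ≈ 6.3×10⁻⁴ s.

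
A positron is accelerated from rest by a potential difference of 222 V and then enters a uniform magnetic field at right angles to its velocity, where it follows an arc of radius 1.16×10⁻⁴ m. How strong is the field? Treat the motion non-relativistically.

B ≈ 0.433 T

v = √(2|q|V/m) = √(2·1.602×10⁻¹⁹·222/9.109×10⁻³¹) ≈ 8.837×10⁶ m/s.
B = mv/(|q|r) = (9.109×10⁻³¹)(8.837×10⁶)/((1.602×10⁻¹⁹)(1.16×10⁻⁴)) ≈ 0.433 T.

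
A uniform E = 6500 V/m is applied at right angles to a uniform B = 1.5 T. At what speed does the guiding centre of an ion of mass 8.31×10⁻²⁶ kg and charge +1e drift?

v_d ≈ 4300 m/s

The steady drift has the magnetic force balancing the electric force, so v_d = E/B.
v_d = 6500/1.5 = 4300 m/s.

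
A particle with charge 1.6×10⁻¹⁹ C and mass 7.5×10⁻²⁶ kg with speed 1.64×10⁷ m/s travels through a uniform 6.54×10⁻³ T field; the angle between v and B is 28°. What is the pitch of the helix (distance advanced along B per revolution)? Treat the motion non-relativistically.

p ≈ 6520 m

v∥ = v cosθ = 1.64×10⁷·cos28° ≈ 1.448×10⁷ m/s.
T = 2πm/(|q|B) = 2π(7.5×10⁻²⁶)/((1.6×10⁻¹⁹)(6.54×10⁻³)) ≈ 4.503×10⁻⁴ s.
pitch = v∥ T = (1.448×10⁷)(4.503×10⁻⁴) ≈ 6520 m.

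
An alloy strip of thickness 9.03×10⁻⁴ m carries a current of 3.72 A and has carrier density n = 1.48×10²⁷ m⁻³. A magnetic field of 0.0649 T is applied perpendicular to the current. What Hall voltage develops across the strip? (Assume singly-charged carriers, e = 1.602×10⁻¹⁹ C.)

V_H ≈ 1.13×10⁻⁶ V

V_H = IB/(n e t).
V_H = (3.72)(0.0649)/((1.48×10²⁷)(1.602×10⁻¹⁹)(9.03×10⁻⁴)) ≈ 1.13×10⁻⁶ V.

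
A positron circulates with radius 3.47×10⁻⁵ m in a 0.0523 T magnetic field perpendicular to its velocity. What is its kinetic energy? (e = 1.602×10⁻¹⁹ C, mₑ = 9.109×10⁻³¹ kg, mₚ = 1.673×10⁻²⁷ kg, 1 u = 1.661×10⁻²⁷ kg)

KE ≈ 0.290 eV

v = |q|Br/m, then KE = ½mv² = (qBr)²/(2m).
v = (1.602×10⁻¹⁹)(0.0523)(3.47×10⁻⁵)/9.109×10⁻³¹ ≈ 3.192×10⁵ m/s.
KE = ½(9.109×10⁻³¹)(3.192×10⁵)² ≈ 4.64×10⁻²⁰ J = 0.290 eV.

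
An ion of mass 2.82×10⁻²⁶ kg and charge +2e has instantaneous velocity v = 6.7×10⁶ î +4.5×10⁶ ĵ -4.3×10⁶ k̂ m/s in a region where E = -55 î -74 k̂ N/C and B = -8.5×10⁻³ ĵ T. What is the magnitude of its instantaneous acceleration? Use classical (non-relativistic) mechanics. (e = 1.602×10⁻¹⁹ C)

|a| ≈ 7.70×10¹¹ m/s²

v×B = (-3.66×10⁴, 0, -5.70×10⁴) N/C.
E + v×B = (-3.66×10⁴, 0, -5.70×10⁴) N/C.
F = q(E + v×B) = (3.204×10⁻¹⁹ C)·(-3.66×10⁴, 0, -5.70×10⁴) = (-1.17×10⁻¹⁴, 0, -1.83×10⁻¹⁴) N.
|a| = |F|/m = 2.171×10⁻¹⁴/2.82×10⁻²⁶ ≈ 7.70×10¹¹ m/s².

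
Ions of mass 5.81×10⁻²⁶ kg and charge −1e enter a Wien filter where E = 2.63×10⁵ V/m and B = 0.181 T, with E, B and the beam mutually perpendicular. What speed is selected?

Zero net Lorentz force requires |qE| = |q v×B|, i.e. E = vB.
v = E/B = 2.63×10⁵/0.181 = 1.45×10⁶ m/s.

v = 1.45×10⁶ m/s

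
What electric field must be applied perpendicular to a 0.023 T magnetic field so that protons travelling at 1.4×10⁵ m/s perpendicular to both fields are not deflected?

For straight-line motion qE = qvB, so E = vB.
E = 1.4×10⁵ × 0.023 = 3200 V/m.

E = 3200 V/m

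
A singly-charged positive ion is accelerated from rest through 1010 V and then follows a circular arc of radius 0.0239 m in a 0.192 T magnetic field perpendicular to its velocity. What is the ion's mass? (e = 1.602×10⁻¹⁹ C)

Combine |q|V = ½mv² and r = mv/(|q|B): eliminate v to get m = qB²r²/(2V).
m = (1.602×10⁻¹⁹)(0.192)²(0.0239)²/(2·1010) ≈ 1.67×10⁻²⁷ kg.

m ≈ 1.67×10⁻²⁷ kg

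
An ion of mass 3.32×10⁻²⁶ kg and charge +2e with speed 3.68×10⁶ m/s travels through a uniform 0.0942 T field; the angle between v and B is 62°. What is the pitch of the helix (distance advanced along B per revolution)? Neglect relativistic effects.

p ≈ 11.9 m

v∥ = v cosθ = 3.68×10⁶·cos62° ≈ 1.728×10⁶ m/s.
T = 2πm/(|q|B) = 2π(3.32×10⁻²⁶)/((3.204×10⁻¹⁹)(0.0942)) ≈ 6.912×10⁻⁶ s.
pitch = v∥ T = (1.728×10⁶)(6.912×10⁻⁶) ≈ 11.9 m.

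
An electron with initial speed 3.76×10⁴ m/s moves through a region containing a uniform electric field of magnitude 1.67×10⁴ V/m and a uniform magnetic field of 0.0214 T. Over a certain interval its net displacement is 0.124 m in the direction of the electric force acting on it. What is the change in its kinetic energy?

ΔKE ≈ 3.32×10⁻¹⁶ J

The magnetic force is always ⟂ v and does no work; only the electric force changes KE.
ΔKE = F_E · d = |q|E d = (1.602×10⁻¹⁹)(1.67×10⁴)(0.124) ≈ 3.32×10⁻¹⁶ J.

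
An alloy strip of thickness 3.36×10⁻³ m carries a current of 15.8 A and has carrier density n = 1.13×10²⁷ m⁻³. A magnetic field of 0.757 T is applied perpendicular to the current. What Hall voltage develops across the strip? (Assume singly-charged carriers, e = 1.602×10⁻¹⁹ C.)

V_H = IB/(n e t).
V_H = (15.8)(0.757)/((1.13×10²⁷)(1.602×10⁻¹⁹)(3.36×10⁻³)) ≈ 1.97×10⁻⁵ V.

V_H ≈ 1.97×10⁻⁵ V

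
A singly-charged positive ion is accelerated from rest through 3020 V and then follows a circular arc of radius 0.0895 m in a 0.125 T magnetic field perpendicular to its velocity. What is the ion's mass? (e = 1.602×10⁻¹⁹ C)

m ≈ 3.32×10⁻²⁷ kg

Combine |q|V = ½mv² and r = mv/(|q|B): eliminate v to get m = qB²r²/(2V).
m = (1.602×10⁻¹⁹)(0.125)²(0.0895)²/(2·3020) ≈ 3.32×10⁻²⁷ kg.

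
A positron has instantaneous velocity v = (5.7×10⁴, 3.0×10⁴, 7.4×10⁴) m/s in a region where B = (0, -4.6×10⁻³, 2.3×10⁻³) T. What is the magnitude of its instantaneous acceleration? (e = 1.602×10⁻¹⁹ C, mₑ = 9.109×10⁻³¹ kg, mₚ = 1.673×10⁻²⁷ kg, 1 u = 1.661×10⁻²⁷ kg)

|a| ≈ 8.86×10¹³ m/s²

v×B = (409, -131, -262) N/C.
F = q v×B = (1.602×10⁻¹⁹ C)·(409, -131, -262) = (6.56×10⁻¹⁷, -2.10×10⁻¹⁷, -4.20×10⁻¹⁷) N.
|a| = |F|/m = 8.067×10⁻¹⁷/9.109×10⁻³¹ ≈ 8.86×10¹³ m/s².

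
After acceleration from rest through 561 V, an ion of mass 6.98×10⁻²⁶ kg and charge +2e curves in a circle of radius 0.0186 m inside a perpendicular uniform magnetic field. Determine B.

B ≈ 0.841 T

v = √(2|q|V/m) = √(2·3.204×10⁻¹⁹·561/6.98×10⁻²⁶) ≈ 7.177×10⁴ m/s.
B = mv/(|q|r) = (6.98×10⁻²⁶)(7.177×10⁴)/((3.204×10⁻¹⁹)(0.0186)) ≈ 0.841 T.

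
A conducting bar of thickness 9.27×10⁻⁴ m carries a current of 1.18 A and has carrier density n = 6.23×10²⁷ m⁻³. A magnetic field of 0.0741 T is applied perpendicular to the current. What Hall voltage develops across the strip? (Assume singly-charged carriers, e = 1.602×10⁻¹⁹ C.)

V_H = IB/(n e t).
V_H = (1.18)(0.0741)/((6.23×10²⁷)(1.602×10⁻¹⁹)(9.27×10⁻⁴)) ≈ 9.45×10⁻⁸ V.

V_H ≈ 9.45×10⁻⁸ V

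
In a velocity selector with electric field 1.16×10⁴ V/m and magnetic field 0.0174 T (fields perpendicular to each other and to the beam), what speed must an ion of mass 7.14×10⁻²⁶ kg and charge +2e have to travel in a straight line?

Straight-line motion ⇒ electric and magnetic forces cancel, so E = vB.
v = E/B = 1.16×10⁴/0.0174 = 6.67×10⁵ m/s.

v = 6.67×10⁵ m/s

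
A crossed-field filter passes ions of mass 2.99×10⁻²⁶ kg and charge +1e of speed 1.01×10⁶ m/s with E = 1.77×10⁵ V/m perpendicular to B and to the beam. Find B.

B = 0.175 T

Balance of forces in the selector: qE = qvB ⇒ B = E/v.
B = 1.77×10⁵/1.01×10⁶ = 0.175 T.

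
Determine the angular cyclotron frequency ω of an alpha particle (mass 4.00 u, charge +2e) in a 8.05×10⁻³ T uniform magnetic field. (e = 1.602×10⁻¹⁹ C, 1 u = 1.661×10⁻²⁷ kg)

ω ≈ 3.88×10⁵ rad/s

ω = |q|B/m.
ω = (3.204×10⁻¹⁹)(8.05×10⁻³)/6.644×10⁻²⁷ ≈ 3.88×10⁵ rad/s.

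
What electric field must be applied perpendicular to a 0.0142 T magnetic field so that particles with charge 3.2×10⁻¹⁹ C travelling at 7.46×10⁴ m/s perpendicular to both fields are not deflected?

For straight-line motion qE = qvB, so E = vB.
E = 7.46×10⁴ × 0.0142 = 1060 V/m.

E = 1060 V/m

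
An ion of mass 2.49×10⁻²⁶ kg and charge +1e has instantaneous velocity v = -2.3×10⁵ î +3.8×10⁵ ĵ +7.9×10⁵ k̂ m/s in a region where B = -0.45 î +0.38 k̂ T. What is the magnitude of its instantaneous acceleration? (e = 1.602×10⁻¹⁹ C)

|a| ≈ 2.25×10¹² m/s²

v×B = (1.44×10⁵, -2.68×10⁵, 1.71×10⁵) N/C.
F = q v×B = (1.602×10⁻¹⁹ C)·(1.44×10⁵, -2.68×10⁵, 1.71×10⁵) = (2.31×10⁻¹⁴, -4.29×10⁻¹⁴, 2.74×10⁻¹⁴) N.
|a| = |F|/m = 5.595×10⁻¹⁴/2.49×10⁻²⁶ ≈ 2.25×10¹² m/s².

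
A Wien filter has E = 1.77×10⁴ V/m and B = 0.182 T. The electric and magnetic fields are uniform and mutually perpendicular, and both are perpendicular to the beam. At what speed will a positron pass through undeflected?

Zero net Lorentz force requires |qE| = |q v×B|, i.e. E = vB.
v = E/B = 1.77×10⁴/0.182 = 9.73×10⁴ m/s.

v = 9.73×10⁴ m/s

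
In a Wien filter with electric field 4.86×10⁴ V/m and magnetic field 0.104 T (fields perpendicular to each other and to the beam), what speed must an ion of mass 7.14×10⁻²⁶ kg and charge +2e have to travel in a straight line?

v = 4.67×10⁵ m/s

Zero net Lorentz force requires |qE| = |q v×B|, i.e. E = vB.
v = E/B = 4.86×10⁴/0.104 = 4.67×10⁵ m/s.
The result is independent of the particle's charge and mass.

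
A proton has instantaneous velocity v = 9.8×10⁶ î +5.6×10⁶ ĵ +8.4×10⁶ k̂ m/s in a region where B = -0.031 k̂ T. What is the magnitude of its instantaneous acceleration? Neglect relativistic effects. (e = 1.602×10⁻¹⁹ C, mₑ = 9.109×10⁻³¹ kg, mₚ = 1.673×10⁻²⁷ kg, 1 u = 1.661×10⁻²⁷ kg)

|a| ≈ 3.35×10¹³ m/s²

v×B = (-1.74×10⁵, 3.04×10⁵, 0) N/C.
F = q v×B = (1.602×10⁻¹⁹ C)·(-1.74×10⁵, 3.04×10⁵, 0) = (-2.78×10⁻¹⁴, 4.87×10⁻¹⁴, 0) N.
|a| = |F|/m = 5.605×10⁻¹⁴/1.673×10⁻²⁷ ≈ 3.35×10¹³ m/s².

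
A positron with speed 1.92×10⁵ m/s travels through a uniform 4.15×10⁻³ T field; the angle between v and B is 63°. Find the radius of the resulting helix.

r ≈ 2.34×10⁻⁴ m

v⊥ = v sinθ = 1.92×10⁵·sin63° ≈ 1.711×10⁵ m/s.
r = m v⊥/(|q|B) = (9.109×10⁻³¹)(1.711×10⁵)/((1.602×10⁻¹⁹)(4.15×10⁻³)) ≈ 2.34×10⁻⁴ m.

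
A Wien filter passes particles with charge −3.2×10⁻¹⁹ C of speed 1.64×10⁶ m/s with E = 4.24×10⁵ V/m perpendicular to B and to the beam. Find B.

Balance of forces in the selector: qE = qvB ⇒ B = E/v.
B = 4.24×10⁵/1.64×10⁶ = 0.259 T.

B = 0.259 T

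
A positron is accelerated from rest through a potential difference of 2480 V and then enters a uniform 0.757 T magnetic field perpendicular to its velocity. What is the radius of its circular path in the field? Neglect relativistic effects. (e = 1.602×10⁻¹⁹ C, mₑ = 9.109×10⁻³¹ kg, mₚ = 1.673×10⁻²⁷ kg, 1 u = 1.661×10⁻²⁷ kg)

Acceleration: |q|V = ½mv² ⇒ v = √(2|q|V/m) = √(2·1.602×10⁻¹⁹·2480/9.109×10⁻³¹) ≈ 2.953×10⁷ m/s.
In the field: r = mv/(|q|B) = (9.109×10⁻³¹)(2.953×10⁷)/((1.602×10⁻¹⁹)(0.757)) ≈ 2.22×10⁻⁴ m.

r ≈ 2.22×10⁻⁴ m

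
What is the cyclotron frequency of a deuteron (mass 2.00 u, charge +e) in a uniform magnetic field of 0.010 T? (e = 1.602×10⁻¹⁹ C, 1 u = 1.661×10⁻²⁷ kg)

f = |q|B/(2πm).
f = (1.602×10⁻¹⁹)(0.010)/(2π·3.322×10⁻²⁷) ≈ 7.7×10⁴ Hz.

f ≈ 7.7×10⁴ Hz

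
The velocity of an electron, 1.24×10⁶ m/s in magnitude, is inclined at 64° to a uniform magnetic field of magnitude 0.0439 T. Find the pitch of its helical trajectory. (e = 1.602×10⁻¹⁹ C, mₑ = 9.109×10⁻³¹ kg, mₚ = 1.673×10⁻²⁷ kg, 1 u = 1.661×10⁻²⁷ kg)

v∥ = v cosθ = 1.24×10⁶·cos64° ≈ 5.436×10⁵ m/s.
T = 2πm/(|q|B) = 2π(9.109×10⁻³¹)/((1.602×10⁻¹⁹)(0.0439)) ≈ 8.138×10⁻¹⁰ s.
pitch = v∥ T = (5.436×10⁵)(8.138×10⁻¹⁰) ≈ 4.42×10⁻⁴ m.

p ≈ 4.42×10⁻⁴ m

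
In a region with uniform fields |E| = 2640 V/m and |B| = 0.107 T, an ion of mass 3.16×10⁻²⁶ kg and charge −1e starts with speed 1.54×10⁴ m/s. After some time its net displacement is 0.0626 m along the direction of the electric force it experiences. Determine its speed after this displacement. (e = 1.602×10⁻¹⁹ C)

B does no work; ΔKE = |q|E d.
½mv_f² = ½mv₀² + |q|Ed = ½(3.16×10⁻²⁶)(1.54×10⁴)² + (1.602×10⁻¹⁹)(2640)(0.0626) ≈ 3.747×10⁻¹⁸ J + 2.648×10⁻¹⁷ J ≈ 3.022×10⁻¹⁷ J.
v_f = √(2·3.022×10⁻¹⁷/3.16×10⁻²⁶) ≈ 4.37×10⁴ m/s.

v_f ≈ 4.37×10⁴ m/s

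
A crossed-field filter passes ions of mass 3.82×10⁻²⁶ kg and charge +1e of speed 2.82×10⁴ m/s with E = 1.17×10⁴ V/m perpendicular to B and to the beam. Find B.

B = 0.415 T

Balance of forces in the selector: qE = qvB ⇒ B = E/v.
B = 1.17×10⁴/2.82×10⁴ = 0.415 T.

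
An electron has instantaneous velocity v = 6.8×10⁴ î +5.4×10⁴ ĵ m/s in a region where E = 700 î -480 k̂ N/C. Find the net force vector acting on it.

Only an electric field acts, so F = qE = (−1.602×10⁻¹⁹ C)·(700, 0, -480) = (-1.12×10⁻¹⁶, 0, 7.69×10⁻¹⁷) N.

F ≈ (-1.12×10⁻¹⁶, 0, 7.69×10⁻¹⁷) N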